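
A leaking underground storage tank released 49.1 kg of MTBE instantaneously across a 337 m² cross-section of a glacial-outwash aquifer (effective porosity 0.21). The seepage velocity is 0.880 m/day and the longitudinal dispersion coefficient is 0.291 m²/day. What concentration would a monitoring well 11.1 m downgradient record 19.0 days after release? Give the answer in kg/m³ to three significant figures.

For an instantaneous plane source, C(x,t) = M/(n_e·A·√(4πDt)) · exp(−(x−vt)²/(4Dt)), with n_e·A the pore (flow) area.
Plume center vt = 0.880 × 19.0 = 16.72 m, so the well at 11.1 m is 5.62 m upgradient of the peak.
√(4πDt) = 8.335 m, giving peak height M/(n_e·A·√(4πDt)) = 49.1/(0.21 × 337 × 8.335) = 0.08324 kg/m³.
(x−vt)²/(4Dt) = (-5.62)²/(4 × 0.291 × 19.0) = 1.428; exp(−1.428) = 0.2398.
C = 0.08324 × 0.2398 = 0.0200 kg/m³.

0.0200 kg/m³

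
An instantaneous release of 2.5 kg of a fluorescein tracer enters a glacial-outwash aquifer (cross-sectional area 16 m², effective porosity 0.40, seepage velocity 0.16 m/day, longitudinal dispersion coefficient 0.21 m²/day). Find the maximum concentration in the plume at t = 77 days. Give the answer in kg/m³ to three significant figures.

0.0274 kg/m³

The peak of an instantaneous 1D plume sits at x = vt; there the Gaussian factor is 1 and C_max = M/(n_e·A·√(4πDt)), where n_e·A is the pore area the mass is dissolved in.
√(4πDt) = √(4π × 0.21 × 77) = 14.25 m, so C_max = 2.5/(0.40 × 16 × 14.25) = 0.0274 kg/m³.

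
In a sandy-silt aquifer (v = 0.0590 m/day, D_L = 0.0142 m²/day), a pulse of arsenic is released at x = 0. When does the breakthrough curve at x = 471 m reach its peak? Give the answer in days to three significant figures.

7980 days

For the 1D instantaneous-source solution, setting ∂C/∂t = 0 at fixed x gives v²t² + 2Dt − x² = 0, so t = (√(D² + v²x²) − D)/v².
√(D² + v²x²) = √(0.0142² + 0.0590² × 471²) = 27.79; v² = 0.003481.
t = (27.79 − 0.0142)/0.003481 = 7980 days (vs. the pure-advection estimate x/v = 7980 d).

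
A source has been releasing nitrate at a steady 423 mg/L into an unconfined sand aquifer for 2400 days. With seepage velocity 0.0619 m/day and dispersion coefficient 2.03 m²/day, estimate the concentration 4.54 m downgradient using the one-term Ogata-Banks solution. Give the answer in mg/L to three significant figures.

For a continuous step input, C/C₀ ≈ ½·erfc((x−vt)/(2√(Dt))).
vt = 0.0619 × 2400 = 148.56 m and 2√(Dt) = 2√(2.03 × 2400) = 139.6 m.
Argument (x−vt)/(2√(Dt)) = (4.54 − 148.56)/139.6 = -1.032; ½·erfc(-1.032) = 0.9278.
C = 423 × 0.9278 = 392 mg/L.

392 mg/L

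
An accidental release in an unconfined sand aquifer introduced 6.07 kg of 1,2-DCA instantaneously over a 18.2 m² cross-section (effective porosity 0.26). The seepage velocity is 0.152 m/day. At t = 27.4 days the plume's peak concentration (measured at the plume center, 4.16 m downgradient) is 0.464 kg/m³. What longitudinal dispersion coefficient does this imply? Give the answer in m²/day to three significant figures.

At the plume center C_max = M/(n_e·A·√(4πDt)), so D = M²/(4πt·(n_e·A·C_max)²).
n_e·A·C_max = 0.26 × 18.2 × 0.464 = 2.196 kg/m.
D = 6.07²/(4π × 27.4 × 2.196²) = 0.0222 m²/day.

0.0222 m²/day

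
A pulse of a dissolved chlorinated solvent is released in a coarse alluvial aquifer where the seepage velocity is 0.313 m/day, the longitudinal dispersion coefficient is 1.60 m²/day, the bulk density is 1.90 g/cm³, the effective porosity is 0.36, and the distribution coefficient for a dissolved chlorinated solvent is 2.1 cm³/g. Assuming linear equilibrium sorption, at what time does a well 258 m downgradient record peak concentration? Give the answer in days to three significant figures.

9760 days

Retardation factor R = 1 + ρ_b·K_d/n = 1 + 1.90 × 2.1/0.36 = 12.08.
Sorption retards both mechanisms: v_R = v/R = 0.02591 m/day, D_R = D/R = 0.1325 m²/day.
Peak time from v_R²t² + 2D_R t − x² = 0: t = (√(D_R² + v_R²x²) − D_R)/v_R².
√(D_R² + v_R²x²) = √(0.1325² + 0.02591² × 258²) = 6.686; v_R² = 0.0006713.
t = (6.686 − 0.1325)/0.0006713 = 9760 days.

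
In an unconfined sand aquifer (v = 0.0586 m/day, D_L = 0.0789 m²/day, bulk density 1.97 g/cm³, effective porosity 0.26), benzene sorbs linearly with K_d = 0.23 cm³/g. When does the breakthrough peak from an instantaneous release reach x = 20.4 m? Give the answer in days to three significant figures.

Retardation factor R = 1 + ρ_b·K_d/n = 1 + 1.97 × 0.23/0.26 = 2.743.
Sorption retards both mechanisms: v_R = v/R = 0.02136 m/day, D_R = D/R = 0.02876 m²/day.
Peak time from v_R²t² + 2D_R t − x² = 0: t = (√(D_R² + v_R²x²) − D_R)/v_R².
√(D_R² + v_R²x²) = √(0.02876² + 0.02136² × 20.4²) = 0.4367; v_R² = 0.0004562.
t = (0.4367 − 0.02876)/0.0004562 = 894 days.

894 days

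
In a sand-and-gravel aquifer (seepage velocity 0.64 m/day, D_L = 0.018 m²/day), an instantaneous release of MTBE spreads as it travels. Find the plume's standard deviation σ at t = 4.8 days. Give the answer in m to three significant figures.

0.416 m

Dispersive spreading gives a Gaussian with σ² = 2Dt; advection only shifts the center.
σ = √(2 × 0.018 × 4.8) = 0.416 m.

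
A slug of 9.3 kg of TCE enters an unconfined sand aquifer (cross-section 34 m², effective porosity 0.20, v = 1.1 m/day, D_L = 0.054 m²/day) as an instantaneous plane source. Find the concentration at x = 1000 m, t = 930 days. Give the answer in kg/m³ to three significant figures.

0.00391 kg/m³

For an instantaneous plane source, C(x,t) = M/(n_e·A·√(4πDt)) · exp(−(x−vt)²/(4Dt)), with n_e·A the pore (flow) area.
Plume center vt = 1.1 × 930 = 1023 m, so the well at 1000 m is 23 m upgradient of the peak.
√(4πDt) = 25.12 m, giving peak height M/(n_e·A·√(4πDt)) = 9.3/(0.20 × 34 × 25.12) = 0.05444 kg/m³.
(x−vt)²/(4Dt) = (-23)²/(4 × 0.054 × 930) = 2.633; exp(−2.633) = 0.07186.
C = 0.05444 × 0.07186 = 0.00391 kg/m³.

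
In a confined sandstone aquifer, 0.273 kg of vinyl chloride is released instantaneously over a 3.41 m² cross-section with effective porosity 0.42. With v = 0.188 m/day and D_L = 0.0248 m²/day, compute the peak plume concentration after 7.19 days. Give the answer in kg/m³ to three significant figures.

The peak of an instantaneous 1D plume sits at x = vt; there the Gaussian factor is 1 and C_max = M/(n_e·A·√(4πDt)), where n_e·A is the pore area the mass is dissolved in.
√(4πDt) = √(4π × 0.0248 × 7.19) = 1.497 m, so C_max = 0.273/(0.42 × 3.41 × 1.497) = 0.127 kg/m³.

0.127 kg/m³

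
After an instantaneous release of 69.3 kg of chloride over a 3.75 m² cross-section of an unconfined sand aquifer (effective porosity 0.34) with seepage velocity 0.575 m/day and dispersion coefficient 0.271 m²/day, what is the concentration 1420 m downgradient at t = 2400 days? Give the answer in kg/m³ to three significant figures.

For an instantaneous plane source, C(x,t) = M/(n_e·A·√(4πDt)) · exp(−(x−vt)²/(4Dt)), with n_e·A the pore (flow) area.
Plume center vt = 0.575 × 2400 = 1380 m, so the well at 1420 m is 40 m downgradient of the peak.
√(4πDt) = 90.41 m, giving peak height M/(n_e·A·√(4πDt)) = 69.3/(0.34 × 3.75 × 90.41) = 0.6012 kg/m³.
(x−vt)²/(4Dt) = (40)²/(4 × 0.271 × 2400) = 0.6150; exp(−0.6150) = 0.5406.
C = 0.6012 × 0.5406 = 0.325 kg/m³.

0.325 kg/m³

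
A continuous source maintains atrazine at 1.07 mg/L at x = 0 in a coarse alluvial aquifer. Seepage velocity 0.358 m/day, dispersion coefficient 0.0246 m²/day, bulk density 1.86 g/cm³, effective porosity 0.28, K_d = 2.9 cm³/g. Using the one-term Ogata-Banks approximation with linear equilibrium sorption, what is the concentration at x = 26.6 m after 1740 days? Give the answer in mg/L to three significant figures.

1.05 mg/L

Retardation factor R = 1 + ρ_b·K_d/n = 1 + 1.86 × 2.9/0.28 = 20.26.
Sorption retards both mechanisms: v_R = v/R = 0.01767 m/day, D_R = D/R = 0.001214 m²/day.
v_R·t = 0.01767 × 1740 = 30.7458 m; 2√(D_R t) = 2.907 m; argument = (26.6 − 30.7458)/2.907 = -1.426.
C = C₀ × ½·erfc(-1.426) = 1.07 × 0.9781 = 1.05 mg/L.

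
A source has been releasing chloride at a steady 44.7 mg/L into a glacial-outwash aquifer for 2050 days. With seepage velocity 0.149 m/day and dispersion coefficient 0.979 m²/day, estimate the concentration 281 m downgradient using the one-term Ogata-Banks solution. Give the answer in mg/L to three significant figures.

For a continuous step input, C/C₀ ≈ ½·erfc((x−vt)/(2√(Dt))).
vt = 0.149 × 2050 = 305.45 m and 2√(Dt) = 2√(0.979 × 2050) = 89.60 m.
Argument (x−vt)/(2√(Dt)) = (281 − 305.45)/89.60 = -0.2729; ½·erfc(-0.2729) = 0.6502.
C = 44.7 × 0.6502 = 29.1 mg/L.

29.1 mg/L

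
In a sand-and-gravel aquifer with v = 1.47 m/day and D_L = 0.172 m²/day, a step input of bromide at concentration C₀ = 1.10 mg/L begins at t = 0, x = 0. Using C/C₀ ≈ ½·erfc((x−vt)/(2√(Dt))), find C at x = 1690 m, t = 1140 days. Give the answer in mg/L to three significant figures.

For a continuous step input, C/C₀ ≈ ½·erfc((x−vt)/(2√(Dt))).
vt = 1.47 × 1140 = 1675.8 m and 2√(Dt) = 2√(0.172 × 1140) = 28.01 m.
Argument (x−vt)/(2√(Dt)) = (1690 − 1675.8)/28.01 = 0.5070; ½·erfc(0.5070) = 0.2367.
C = 1.10 × 0.2367 = 0.260 mg/L.

0.260 mg/L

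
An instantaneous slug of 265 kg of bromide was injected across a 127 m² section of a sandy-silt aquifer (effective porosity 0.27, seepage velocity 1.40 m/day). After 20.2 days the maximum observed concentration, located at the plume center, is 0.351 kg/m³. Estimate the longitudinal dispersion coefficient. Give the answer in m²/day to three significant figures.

1.91 m²/day

At the plume center C_max = M/(n_e·A·√(4πDt)), so D = M²/(4πt·(n_e·A·C_max)²).
n_e·A·C_max = 0.27 × 127 × 0.351 = 12.04 kg/m.
D = 265²/(4π × 20.2 × 12.04²) = 1.91 m²/day.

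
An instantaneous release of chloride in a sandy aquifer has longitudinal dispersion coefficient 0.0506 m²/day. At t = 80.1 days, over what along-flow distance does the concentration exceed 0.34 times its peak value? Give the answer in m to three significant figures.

The plume is Gaussian with σ = √(2Dt) = √(2 × 0.0506 × 80.1) = 2.847 m.
C/C_peak = exp(−Δx²/(2σ²)) = 0.34 ⇒ Δx = σ·√(−2 ln 0.34) = 2.847 × 1.469 = 4.182 m.
Width = 2Δx = 8.36 m.

8.36 m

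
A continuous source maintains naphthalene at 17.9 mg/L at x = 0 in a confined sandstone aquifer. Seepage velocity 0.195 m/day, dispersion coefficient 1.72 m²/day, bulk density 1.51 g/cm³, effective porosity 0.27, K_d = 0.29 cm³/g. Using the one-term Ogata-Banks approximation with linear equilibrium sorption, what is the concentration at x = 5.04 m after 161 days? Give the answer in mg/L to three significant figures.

12.2 mg/L

Retardation factor R = 1 + ρ_b·K_d/n = 1 + 1.51 × 0.29/0.27 = 2.622.
Sorption retards both mechanisms: v_R = v/R = 0.07437 m/day, D_R = D/R = 0.6560 m²/day.
v_R·t = 0.07437 × 161 = 11.97357 m; 2√(D_R t) = 20.55 m; argument = (5.04 − 11.97357)/20.55 = -0.3374.
C = C₀ × ½·erfc(-0.3374) = 17.9 × 0.6834 = 12.2 mg/L.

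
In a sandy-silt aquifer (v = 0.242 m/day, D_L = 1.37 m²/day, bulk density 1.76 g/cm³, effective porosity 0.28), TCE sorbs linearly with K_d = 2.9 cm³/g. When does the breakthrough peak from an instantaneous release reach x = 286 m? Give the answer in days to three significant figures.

22300 days

Retardation factor R = 1 + ρ_b·K_d/n = 1 + 1.76 × 2.9/0.28 = 19.23.
Sorption retards both mechanisms: v_R = v/R = 0.01258 m/day, D_R = D/R = 0.07124 m²/day.
Peak time from v_R²t² + 2D_R t − x² = 0: t = (√(D_R² + v_R²x²) − D_R)/v_R².
√(D_R² + v_R²x²) = √(0.07124² + 0.01258² × 286²) = 3.599; v_R² = 0.0001583.
t = (3.599 − 0.07124)/0.0001583 = 22300 days.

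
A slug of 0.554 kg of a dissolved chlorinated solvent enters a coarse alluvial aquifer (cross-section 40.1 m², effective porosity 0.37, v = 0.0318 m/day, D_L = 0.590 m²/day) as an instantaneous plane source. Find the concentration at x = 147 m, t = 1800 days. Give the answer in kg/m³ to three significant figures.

4.85e-05 kg/m³

For an instantaneous plane source, C(x,t) = M/(n_e·A·√(4πDt)) · exp(−(x−vt)²/(4Dt)), with n_e·A the pore (flow) area.
Plume center vt = 0.0318 × 1800 = 57.24 m, so the well at 147 m is 89.76 m downgradient of the peak.
√(4πDt) = 115.5 m, giving peak height M/(n_e·A·√(4πDt)) = 0.554/(0.37 × 40.1 × 115.5) = 0.0003233 kg/m³.
(x−vt)²/(4Dt) = (89.76)²/(4 × 0.590 × 1800) = 1.897; exp(−1.897) = 0.1500.
C = 0.0003233 × 0.1500 = 4.85e-05 kg/m³.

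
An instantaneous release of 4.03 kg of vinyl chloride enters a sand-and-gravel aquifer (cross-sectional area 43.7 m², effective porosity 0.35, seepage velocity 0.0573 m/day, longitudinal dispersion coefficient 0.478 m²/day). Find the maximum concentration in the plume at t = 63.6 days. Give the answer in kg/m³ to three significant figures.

0.0135 kg/m³

The peak of an instantaneous 1D plume sits at x = vt; there the Gaussian factor is 1 and C_max = M/(n_e·A·√(4πDt)), where n_e·A is the pore area the mass is dissolved in.
√(4πDt) = √(4π × 0.478 × 63.6) = 19.55 m, so C_max = 4.03/(0.35 × 43.7 × 19.55) = 0.0135 kg/m³.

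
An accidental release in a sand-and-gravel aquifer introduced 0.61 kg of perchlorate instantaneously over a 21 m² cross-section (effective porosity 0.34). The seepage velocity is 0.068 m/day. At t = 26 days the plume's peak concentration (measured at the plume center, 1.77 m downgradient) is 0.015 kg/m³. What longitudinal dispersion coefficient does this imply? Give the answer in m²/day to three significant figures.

At the plume center C_max = M/(n_e·A·√(4πDt)), so D = M²/(4πt·(n_e·A·C_max)²).
n_e·A·C_max = 0.34 × 21 × 0.015 = 0.1071 kg/m.
D = 0.61²/(4π × 26 × 0.1071²) = 0.0993 m²/day.

0.0993 m²/day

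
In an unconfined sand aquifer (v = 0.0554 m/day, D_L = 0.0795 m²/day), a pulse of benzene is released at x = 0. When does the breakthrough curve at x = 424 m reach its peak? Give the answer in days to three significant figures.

7630 days

For the 1D instantaneous-source solution, setting ∂C/∂t = 0 at fixed x gives v²t² + 2Dt − x² = 0, so t = (√(D² + v²x²) − D)/v².
√(D² + v²x²) = √(0.0795² + 0.0554² × 424²) = 23.49; v² = 0.00306916.
t = (23.49 − 0.0795)/0.00306916 = 7630 days (vs. the pure-advection estimate x/v = 7650 d).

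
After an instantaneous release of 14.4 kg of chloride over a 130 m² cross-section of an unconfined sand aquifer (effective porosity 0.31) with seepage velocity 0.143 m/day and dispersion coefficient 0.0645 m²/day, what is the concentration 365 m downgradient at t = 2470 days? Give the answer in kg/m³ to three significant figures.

For an instantaneous plane source, C(x,t) = M/(n_e·A·√(4πDt)) · exp(−(x−vt)²/(4Dt)), with n_e·A the pore (flow) area.
Plume center vt = 0.143 × 2470 = 353.21 m, so the well at 365 m is 11.79 m downgradient of the peak.
√(4πDt) = 44.74 m, giving peak height M/(n_e·A·√(4πDt)) = 14.4/(0.31 × 130 × 44.74) = 0.007987 kg/m³.
(x−vt)²/(4Dt) = (11.79)²/(4 × 0.0645 × 2470) = 0.2181; exp(−0.2181) = 0.8040.
C = 0.007987 × 0.8040 = 0.00642 kg/m³.

0.00642 kg/m³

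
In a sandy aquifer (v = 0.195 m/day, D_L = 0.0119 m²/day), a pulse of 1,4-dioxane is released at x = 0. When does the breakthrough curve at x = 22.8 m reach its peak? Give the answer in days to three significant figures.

117 days

For the 1D instantaneous-source solution, setting ∂C/∂t = 0 at fixed x gives v²t² + 2Dt − x² = 0, so t = (√(D² + v²x²) − D)/v².
√(D² + v²x²) = √(0.0119² + 0.195² × 22.8²) = 4.446; v² = 0.038025.
t = (4.446 − 0.0119)/0.038025 = 117 days (vs. the pure-advection estimate x/v = 117 d).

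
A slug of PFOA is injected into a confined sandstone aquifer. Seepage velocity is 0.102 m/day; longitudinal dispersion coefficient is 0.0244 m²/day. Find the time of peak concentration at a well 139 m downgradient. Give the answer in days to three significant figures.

For the 1D instantaneous-source solution, setting ∂C/∂t = 0 at fixed x gives v²t² + 2Dt − x² = 0, so t = (√(D² + v²x²) − D)/v².
√(D² + v²x²) = √(0.0244² + 0.102² × 139²) = 14.18; v² = 0.010404.
t = (14.18 − 0.0244)/0.010404 = 1360 days (vs. the pure-advection estimate x/v = 1360 d).

1360 days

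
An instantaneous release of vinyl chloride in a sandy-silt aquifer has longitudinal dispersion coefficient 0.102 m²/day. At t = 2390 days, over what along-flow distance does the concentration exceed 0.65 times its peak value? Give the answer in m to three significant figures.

41.0 m

The plume is Gaussian with σ = √(2Dt) = √(2 × 0.102 × 2390) = 22.08 m.
C/C_peak = exp(−Δx²/(2σ²)) = 0.65 ⇒ Δx = σ·√(−2 ln 0.65) = 22.08 × 0.9282 = 20.49 m.
Width = 2Δx = 41.0 m.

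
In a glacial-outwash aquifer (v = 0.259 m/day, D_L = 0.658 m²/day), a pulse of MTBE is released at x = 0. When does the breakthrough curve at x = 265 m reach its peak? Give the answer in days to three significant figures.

For the 1D instantaneous-source solution, setting ∂C/∂t = 0 at fixed x gives v²t² + 2Dt − x² = 0, so t = (√(D² + v²x²) − D)/v².
√(D² + v²x²) = √(0.658² + 0.259² × 265²) = 68.64; v² = 0.067081.
t = (68.64 − 0.658)/0.067081 = 1010 days (vs. the pure-advection estimate x/v = 1020 d).

1010 days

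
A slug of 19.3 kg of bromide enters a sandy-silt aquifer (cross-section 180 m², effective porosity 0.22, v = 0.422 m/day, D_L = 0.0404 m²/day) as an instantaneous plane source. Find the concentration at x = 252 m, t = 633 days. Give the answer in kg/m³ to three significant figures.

For an instantaneous plane source, C(x,t) = M/(n_e·A·√(4πDt)) · exp(−(x−vt)²/(4Dt)), with n_e·A the pore (flow) area.
Plume center vt = 0.422 × 633 = 267.126 m, so the well at 252 m is 15.126 m upgradient of the peak.
√(4πDt) = 17.93 m, giving peak height M/(n_e·A·√(4πDt)) = 19.3/(0.22 × 180 × 17.93) = 0.02718 kg/m³.
(x−vt)²/(4Dt) = (-15.126)²/(4 × 0.0404 × 633) = 2.237; exp(−2.237) = 0.1068.
C = 0.02718 × 0.1068 = 0.00290 kg/m³.

0.00290 kg/m³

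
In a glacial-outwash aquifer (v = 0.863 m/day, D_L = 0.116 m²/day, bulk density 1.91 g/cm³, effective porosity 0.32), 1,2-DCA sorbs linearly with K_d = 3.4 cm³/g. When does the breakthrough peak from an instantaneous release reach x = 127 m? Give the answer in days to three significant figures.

3130 days

Retardation factor R = 1 + ρ_b·K_d/n = 1 + 1.91 × 3.4/0.32 = 21.29.
Sorption retards both mechanisms: v_R = v/R = 0.04054 m/day, D_R = D/R = 0.005449 m²/day.
Peak time from v_R²t² + 2D_R t − x² = 0: t = (√(D_R² + v_R²x²) − D_R)/v_R².
√(D_R² + v_R²x²) = √(0.005449² + 0.04054² × 127²) = 5.149; v_R² = 0.001643.
t = (5.149 − 0.005449)/0.001643 = 3130 days.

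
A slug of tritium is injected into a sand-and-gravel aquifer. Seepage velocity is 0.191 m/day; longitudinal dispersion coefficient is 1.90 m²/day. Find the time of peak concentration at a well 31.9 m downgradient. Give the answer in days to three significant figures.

For the 1D instantaneous-source solution, setting ∂C/∂t = 0 at fixed x gives v²t² + 2Dt − x² = 0, so t = (√(D² + v²x²) − D)/v².
√(D² + v²x²) = √(1.90² + 0.191² × 31.9²) = 6.382; v² = 0.036481.
t = (6.382 − 1.90)/0.036481 = 123 days (vs. the pure-advection estimate x/v = 167 d).

123 days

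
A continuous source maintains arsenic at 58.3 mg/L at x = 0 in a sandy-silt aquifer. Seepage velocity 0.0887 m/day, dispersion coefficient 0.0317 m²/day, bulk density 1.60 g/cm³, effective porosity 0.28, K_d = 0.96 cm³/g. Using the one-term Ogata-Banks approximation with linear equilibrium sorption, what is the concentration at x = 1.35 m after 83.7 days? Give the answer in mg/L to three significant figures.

Retardation factor R = 1 + ρ_b·K_d/n = 1 + 1.60 × 0.96/0.28 = 6.486.
Sorption retards both mechanisms: v_R = v/R = 0.01368 m/day, D_R = D/R = 0.004887 m²/day.
v_R·t = 0.01368 × 83.7 = 1.145016 m; 2√(D_R t) = 1.279 m; argument = (1.35 − 1.145016)/1.279 = 0.1603.
C = C₀ × ½·erfc(0.1603) = 58.3 × 0.4103 = 23.9 mg/L.

23.9 mg/L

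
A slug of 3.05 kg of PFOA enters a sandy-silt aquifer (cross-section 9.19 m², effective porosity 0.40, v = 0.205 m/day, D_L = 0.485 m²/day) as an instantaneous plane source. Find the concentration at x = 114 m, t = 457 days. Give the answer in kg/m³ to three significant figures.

For an instantaneous plane source, C(x,t) = M/(n_e·A·√(4πDt)) · exp(−(x−vt)²/(4Dt)), with n_e·A the pore (flow) area.
Plume center vt = 0.205 × 457 = 93.685 m, so the well at 114 m is 20.315 m downgradient of the peak.
√(4πDt) = 52.78 m, giving peak height M/(n_e·A·√(4πDt)) = 3.05/(0.40 × 9.19 × 52.78) = 0.01572 kg/m³.
(x−vt)²/(4Dt) = (20.315)²/(4 × 0.485 × 457) = 0.4655; exp(−0.4655) = 0.6278.
C = 0.01572 × 0.6278 = 0.00987 kg/m³.

0.00987 kg/m³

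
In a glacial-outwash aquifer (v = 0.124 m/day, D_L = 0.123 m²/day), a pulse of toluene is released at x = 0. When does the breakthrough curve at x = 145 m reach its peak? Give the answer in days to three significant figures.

For the 1D instantaneous-source solution, setting ∂C/∂t = 0 at fixed x gives v²t² + 2Dt − x² = 0, so t = (√(D² + v²x²) − D)/v².
√(D² + v²x²) = √(0.123² + 0.124² × 145²) = 17.98; v² = 0.015376.
t = (17.98 − 0.123)/0.015376 = 1160 days (vs. the pure-advection estimate x/v = 1170 d).

1160 days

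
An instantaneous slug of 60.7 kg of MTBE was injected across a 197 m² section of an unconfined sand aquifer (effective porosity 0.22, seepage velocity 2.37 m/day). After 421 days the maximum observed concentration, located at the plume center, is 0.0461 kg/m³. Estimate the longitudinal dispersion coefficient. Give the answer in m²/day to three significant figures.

At the plume center C_max = M/(n_e·A·√(4πDt)), so D = M²/(4πt·(n_e·A·C_max)²).
n_e·A·C_max = 0.22 × 197 × 0.0461 = 1.998 kg/m.
D = 60.7²/(4π × 421 × 1.998²) = 0.174 m²/day.

0.174 m²/day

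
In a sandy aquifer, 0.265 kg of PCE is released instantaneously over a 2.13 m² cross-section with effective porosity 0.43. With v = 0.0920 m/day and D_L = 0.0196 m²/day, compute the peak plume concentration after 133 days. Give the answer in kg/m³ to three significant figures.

The peak of an instantaneous 1D plume sits at x = vt; there the Gaussian factor is 1 and C_max = M/(n_e·A·√(4πDt)), where n_e·A is the pore area the mass is dissolved in.
√(4πDt) = √(4π × 0.0196 × 133) = 5.723 m, so C_max = 0.265/(0.43 × 2.13 × 5.723) = 0.0506 kg/m³.

0.0506 kg/m³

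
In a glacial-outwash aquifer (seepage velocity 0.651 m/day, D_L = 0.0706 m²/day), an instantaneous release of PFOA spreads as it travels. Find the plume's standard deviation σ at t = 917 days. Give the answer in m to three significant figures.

Dispersive spreading gives a Gaussian with σ² = 2Dt; advection only shifts the center.
σ = √(2 × 0.0706 × 917) = 11.4 m.

11.4 m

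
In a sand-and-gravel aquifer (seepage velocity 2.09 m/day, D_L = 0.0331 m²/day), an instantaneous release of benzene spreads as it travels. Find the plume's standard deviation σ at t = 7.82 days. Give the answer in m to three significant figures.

Dispersive spreading gives a Gaussian with σ² = 2Dt; advection only shifts the center.
σ = √(2 × 0.0331 × 7.82) = 0.720 m.

0.720 m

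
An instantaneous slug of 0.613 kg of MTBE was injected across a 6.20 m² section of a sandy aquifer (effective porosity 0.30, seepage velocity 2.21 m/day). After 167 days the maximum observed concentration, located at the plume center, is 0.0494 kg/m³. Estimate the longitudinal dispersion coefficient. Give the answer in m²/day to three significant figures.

0.0212 m²/day

At the plume center C_max = M/(n_e·A·√(4πDt)), so D = M²/(4πt·(n_e·A·C_max)²).
n_e·A·C_max = 0.30 × 6.20 × 0.0494 = 0.09188 kg/m.
D = 0.613²/(4π × 167 × 0.09188²) = 0.0212 m²/day.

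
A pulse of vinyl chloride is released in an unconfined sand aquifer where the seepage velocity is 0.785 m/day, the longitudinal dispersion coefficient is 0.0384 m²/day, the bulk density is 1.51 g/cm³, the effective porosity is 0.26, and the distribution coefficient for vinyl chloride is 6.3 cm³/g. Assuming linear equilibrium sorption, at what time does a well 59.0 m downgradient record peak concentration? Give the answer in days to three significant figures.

2820 days

Retardation factor R = 1 + ρ_b·K_d/n = 1 + 1.51 × 6.3/0.26 = 37.59.
Sorption retards both mechanisms: v_R = v/R = 0.02088 m/day, D_R = D/R = 0.001022 m²/day.
Peak time from v_R²t² + 2D_R t − x² = 0: t = (√(D_R² + v_R²x²) − D_R)/v_R².
√(D_R² + v_R²x²) = √(0.001022² + 0.02088² × 59.0²) = 1.232; v_R² = 0.0004360.
t = (1.232 − 0.001022)/0.0004360 = 2820 days.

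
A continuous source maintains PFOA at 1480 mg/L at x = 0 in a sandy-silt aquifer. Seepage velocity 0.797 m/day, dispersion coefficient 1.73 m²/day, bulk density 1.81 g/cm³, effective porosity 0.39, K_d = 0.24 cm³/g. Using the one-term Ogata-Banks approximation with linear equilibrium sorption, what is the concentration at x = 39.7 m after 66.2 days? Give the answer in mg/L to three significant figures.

116 mg/L

Retardation factor R = 1 + ρ_b·K_d/n = 1 + 1.81 × 0.24/0.39 = 2.114.
Sorption retards both mechanisms: v_R = v/R = 0.3770 m/day, D_R = D/R = 0.8184 m²/day.
v_R·t = 0.3770 × 66.2 = 24.9574 m; 2√(D_R t) = 14.72 m; argument = (39.7 − 24.9574)/14.72 = 1.002.
C = C₀ × ½·erfc(1.002) = 1480 × 0.07824 = 116 mg/L.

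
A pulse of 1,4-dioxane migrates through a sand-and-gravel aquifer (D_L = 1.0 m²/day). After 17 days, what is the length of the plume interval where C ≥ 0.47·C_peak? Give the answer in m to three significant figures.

The plume is Gaussian with σ = √(2Dt) = √(2 × 1.0 × 17) = 5.831 m.
C/C_peak = exp(−Δx²/(2σ²)) = 0.47 ⇒ Δx = σ·√(−2 ln 0.47) = 5.831 × 1.229 = 7.166 m.
Width = 2Δx = 14.3 m.

14.3 m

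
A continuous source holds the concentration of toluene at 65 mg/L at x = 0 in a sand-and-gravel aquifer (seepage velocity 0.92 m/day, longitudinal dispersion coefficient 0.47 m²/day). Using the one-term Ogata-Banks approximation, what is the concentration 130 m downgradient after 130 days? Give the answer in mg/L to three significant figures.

For a continuous step input, C/C₀ ≈ ½·erfc((x−vt)/(2√(Dt))).
vt = 0.92 × 130 = 119.6 m and 2√(Dt) = 2√(0.47 × 130) = 15.63 m.
Argument (x−vt)/(2√(Dt)) = (130 − 119.6)/15.63 = 0.6654; ½·erfc(0.6654) = 0.1733.
C = 65 × 0.1733 = 11.3 mg/L.

11.3 mg/L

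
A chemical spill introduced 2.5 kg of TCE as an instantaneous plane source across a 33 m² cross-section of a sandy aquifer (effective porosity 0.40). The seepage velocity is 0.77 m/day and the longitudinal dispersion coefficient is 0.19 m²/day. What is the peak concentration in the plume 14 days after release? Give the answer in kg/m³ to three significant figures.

The peak of an instantaneous 1D plume sits at x = vt; there the Gaussian factor is 1 and C_max = M/(n_e·A·√(4πDt)), where n_e·A is the pore area the mass is dissolved in.
√(4πDt) = √(4π × 0.19 × 14) = 5.782 m, so C_max = 2.5/(0.40 × 33 × 5.782) = 0.0328 kg/m³.

0.0328 kg/m³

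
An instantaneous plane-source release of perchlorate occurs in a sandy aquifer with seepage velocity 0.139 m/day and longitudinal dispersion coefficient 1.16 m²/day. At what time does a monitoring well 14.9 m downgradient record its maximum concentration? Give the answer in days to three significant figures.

62.8 days

For the 1D instantaneous-source solution, setting ∂C/∂t = 0 at fixed x gives v²t² + 2Dt − x² = 0, so t = (√(D² + v²x²) − D)/v².
√(D² + v²x²) = √(1.16² + 0.139² × 14.9²) = 2.374; v² = 0.019321.
t = (2.374 − 1.16)/0.019321 = 62.8 days (vs. the pure-advection estimate x/v = 107 d).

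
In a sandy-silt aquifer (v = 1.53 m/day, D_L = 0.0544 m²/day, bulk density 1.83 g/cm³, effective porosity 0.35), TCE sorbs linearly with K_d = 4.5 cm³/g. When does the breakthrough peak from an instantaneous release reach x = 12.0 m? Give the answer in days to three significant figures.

192 days

Retardation factor R = 1 + ρ_b·K_d/n = 1 + 1.83 × 4.5/0.35 = 24.53.
Sorption retards both mechanisms: v_R = v/R = 0.06237 m/day, D_R = D/R = 0.002218 m²/day.
Peak time from v_R²t² + 2D_R t − x² = 0: t = (√(D_R² + v_R²x²) − D_R)/v_R².
√(D_R² + v_R²x²) = √(0.002218² + 0.06237² × 12.0²) = 0.7484; v_R² = 0.003890.
t = (0.7484 − 0.002218)/0.003890 = 192 days.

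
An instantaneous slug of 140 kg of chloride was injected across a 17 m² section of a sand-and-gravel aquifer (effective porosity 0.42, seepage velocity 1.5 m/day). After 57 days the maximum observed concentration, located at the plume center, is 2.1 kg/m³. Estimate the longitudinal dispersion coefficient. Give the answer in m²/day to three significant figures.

0.122 m²/day

At the plume center C_max = M/(n_e·A·√(4πDt)), so D = M²/(4πt·(n_e·A·C_max)²).
n_e·A·C_max = 0.42 × 17 × 2.1 = 14.99 kg/m.
D = 140²/(4π × 57 × 14.99²) = 0.122 m²/day.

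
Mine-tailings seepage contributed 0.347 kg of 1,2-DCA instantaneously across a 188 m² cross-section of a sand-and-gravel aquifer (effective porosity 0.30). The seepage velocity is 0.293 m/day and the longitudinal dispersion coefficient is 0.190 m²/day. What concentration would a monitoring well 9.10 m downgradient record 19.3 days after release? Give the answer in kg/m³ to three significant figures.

0.000404 kg/m³

For an instantaneous plane source, C(x,t) = M/(n_e·A·√(4πDt)) · exp(−(x−vt)²/(4Dt)), with n_e·A the pore (flow) area.
Plume center vt = 0.293 × 19.3 = 5.6549 m, so the well at 9.10 m is 3.4451 m downgradient of the peak.
√(4πDt) = 6.788 m, giving peak height M/(n_e·A·√(4πDt)) = 0.347/(0.30 × 188 × 6.788) = 0.0009064 kg/m³.
(x−vt)²/(4Dt) = (3.4451)²/(4 × 0.190 × 19.3) = 0.8092; exp(−0.8092) = 0.4452.
C = 0.0009064 × 0.4452 = 0.000404 kg/m³.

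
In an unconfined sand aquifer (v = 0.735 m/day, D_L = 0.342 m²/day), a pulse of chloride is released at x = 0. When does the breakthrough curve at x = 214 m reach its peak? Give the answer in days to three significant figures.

For the 1D instantaneous-source solution, setting ∂C/∂t = 0 at fixed x gives v²t² + 2Dt − x² = 0, so t = (√(D² + v²x²) − D)/v².
√(D² + v²x²) = √(0.342² + 0.735² × 214²) = 157.3; v² = 0.540225.
t = (157.3 − 0.342)/0.540225 = 291 days (vs. the pure-advection estimate x/v = 291 d).

291 days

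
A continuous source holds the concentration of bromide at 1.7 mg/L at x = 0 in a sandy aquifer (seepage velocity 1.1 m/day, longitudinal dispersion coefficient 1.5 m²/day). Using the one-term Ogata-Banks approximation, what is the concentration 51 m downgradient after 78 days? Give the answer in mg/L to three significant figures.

For a continuous step input, C/C₀ ≈ ½·erfc((x−vt)/(2√(Dt))).
vt = 1.1 × 78 = 85.8 m and 2√(Dt) = 2√(1.5 × 78) = 21.63 m.
Argument (x−vt)/(2√(Dt)) = (51 − 85.8)/21.63 = -1.609; ½·erfc(-1.609) = 0.9886.
C = 1.7 × 0.9886 = 1.68 mg/L.

1.68 mg/L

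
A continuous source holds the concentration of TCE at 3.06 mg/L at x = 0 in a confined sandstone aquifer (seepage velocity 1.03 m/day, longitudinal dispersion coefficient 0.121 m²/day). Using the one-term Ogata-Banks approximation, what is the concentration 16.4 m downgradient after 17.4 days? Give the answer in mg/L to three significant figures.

2.36 mg/L

For a continuous step input, C/C₀ ≈ ½·erfc((x−vt)/(2√(Dt))).
vt = 1.03 × 17.4 = 17.922 m and 2√(Dt) = 2√(0.121 × 17.4) = 2.902 m.
Argument (x−vt)/(2√(Dt)) = (16.4 − 17.922)/2.902 = -0.5245; ½·erfc(-0.5245) = 0.7709.
C = 3.06 × 0.7709 = 2.36 mg/L.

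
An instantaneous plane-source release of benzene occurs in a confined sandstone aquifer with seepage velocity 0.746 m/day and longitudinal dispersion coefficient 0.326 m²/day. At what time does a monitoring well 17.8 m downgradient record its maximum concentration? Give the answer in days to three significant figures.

23.3 days

For the 1D instantaneous-source solution, setting ∂C/∂t = 0 at fixed x gives v²t² + 2Dt − x² = 0, so t = (√(D² + v²x²) − D)/v².
√(D² + v²x²) = √(0.326² + 0.746² × 17.8²) = 13.28; v² = 0.556516.
t = (13.28 − 0.326)/0.556516 = 23.3 days (vs. the pure-advection estimate x/v = 23.9 d).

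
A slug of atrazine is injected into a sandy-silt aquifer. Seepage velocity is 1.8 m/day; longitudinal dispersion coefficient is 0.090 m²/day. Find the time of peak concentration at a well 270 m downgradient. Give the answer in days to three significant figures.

For the 1D instantaneous-source solution, setting ∂C/∂t = 0 at fixed x gives v²t² + 2Dt − x² = 0, so t = (√(D² + v²x²) − D)/v².
√(D² + v²x²) = √(0.090² + 1.8² × 270²) = 486.0; v² = 3.24.
t = (486.0 − 0.090)/3.24 = 150 days (vs. the pure-advection estimate x/v = 150 d).

150 days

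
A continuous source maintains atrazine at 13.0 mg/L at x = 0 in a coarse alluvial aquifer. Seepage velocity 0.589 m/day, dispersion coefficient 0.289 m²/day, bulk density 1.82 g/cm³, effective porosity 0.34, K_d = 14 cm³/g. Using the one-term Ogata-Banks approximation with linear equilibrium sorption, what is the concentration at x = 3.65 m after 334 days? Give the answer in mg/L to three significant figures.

Retardation factor R = 1 + ρ_b·K_d/n = 1 + 1.82 × 14/0.34 = 75.94.
Sorption retards both mechanisms: v_R = v/R = 0.007756 m/day, D_R = D/R = 0.003806 m²/day.
v_R·t = 0.007756 × 334 = 2.590504 m; 2√(D_R t) = 2.255 m; argument = (3.65 − 2.590504)/2.255 = 0.4698.
C = C₀ × ½·erfc(0.4698) = 13.0 × 0.2532 = 3.29 mg/L.

3.29 mg/L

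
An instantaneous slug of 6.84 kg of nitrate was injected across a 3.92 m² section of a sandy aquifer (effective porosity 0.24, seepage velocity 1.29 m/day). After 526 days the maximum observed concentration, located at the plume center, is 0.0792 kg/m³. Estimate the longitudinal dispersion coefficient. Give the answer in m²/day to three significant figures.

1.27 m²/day

At the plume center C_max = M/(n_e·A·√(4πDt)), so D = M²/(4πt·(n_e·A·C_max)²).
n_e·A·C_max = 0.24 × 3.92 × 0.0792 = 0.07451 kg/m.
D = 6.84²/(4π × 526 × 0.07451²) = 1.27 m²/day.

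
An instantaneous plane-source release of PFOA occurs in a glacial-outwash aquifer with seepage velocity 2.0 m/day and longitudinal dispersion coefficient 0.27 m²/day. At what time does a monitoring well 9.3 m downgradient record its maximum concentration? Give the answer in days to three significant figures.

4.58 days

For the 1D instantaneous-source solution, setting ∂C/∂t = 0 at fixed x gives v²t² + 2Dt − x² = 0, so t = (√(D² + v²x²) − D)/v².
√(D² + v²x²) = √(0.27² + 2.0² × 9.3²) = 18.60; v² = 4.
t = (18.60 − 0.27)/4 = 4.58 days (vs. the pure-advection estimate x/v = 4.65 d).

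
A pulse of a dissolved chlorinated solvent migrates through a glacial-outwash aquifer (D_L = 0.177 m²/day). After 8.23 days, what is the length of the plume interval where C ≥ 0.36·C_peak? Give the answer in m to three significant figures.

4.88 m

The plume is Gaussian with σ = √(2Dt) = √(2 × 0.177 × 8.23) = 1.707 m.
C/C_peak = exp(−Δx²/(2σ²)) = 0.36 ⇒ Δx = σ·√(−2 ln 0.36) = 1.707 × 1.429 = 2.439 m.
Width = 2Δx = 4.88 m.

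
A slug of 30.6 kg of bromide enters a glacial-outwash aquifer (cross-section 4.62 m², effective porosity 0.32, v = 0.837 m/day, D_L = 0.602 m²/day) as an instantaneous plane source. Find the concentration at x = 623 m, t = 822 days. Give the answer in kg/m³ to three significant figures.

For an instantaneous plane source, C(x,t) = M/(n_e·A·√(4πDt)) · exp(−(x−vt)²/(4Dt)), with n_e·A the pore (flow) area.
Plume center vt = 0.837 × 822 = 688.014 m, so the well at 623 m is 65.014 m upgradient of the peak.
√(4πDt) = 78.86 m, giving peak height M/(n_e·A·√(4πDt)) = 30.6/(0.32 × 4.62 × 78.86) = 0.2625 kg/m³.
(x−vt)²/(4Dt) = (-65.014)²/(4 × 0.602 × 822) = 2.135; exp(−2.135) = 0.1182.
C = 0.2625 × 0.1182 = 0.0310 kg/m³.

0.0310 kg/m³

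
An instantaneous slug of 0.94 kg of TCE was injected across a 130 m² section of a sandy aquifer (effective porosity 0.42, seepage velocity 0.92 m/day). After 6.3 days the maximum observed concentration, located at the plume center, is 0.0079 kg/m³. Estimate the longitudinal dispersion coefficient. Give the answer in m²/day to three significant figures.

0.0600 m²/day

At the plume center C_max = M/(n_e·A·√(4πDt)), so D = M²/(4πt·(n_e·A·C_max)²).
n_e·A·C_max = 0.42 × 130 × 0.0079 = 0.4313 kg/m.
D = 0.94²/(4π × 6.3 × 0.4313²) = 0.0600 m²/day.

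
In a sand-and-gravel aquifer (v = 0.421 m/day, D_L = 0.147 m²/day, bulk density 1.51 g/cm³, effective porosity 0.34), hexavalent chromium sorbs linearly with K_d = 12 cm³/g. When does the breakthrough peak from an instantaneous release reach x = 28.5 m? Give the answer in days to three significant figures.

Retardation factor R = 1 + ρ_b·K_d/n = 1 + 1.51 × 12/0.34 = 54.29.
Sorption retards both mechanisms: v_R = v/R = 0.007755 m/day, D_R = D/R = 0.002708 m²/day.
Peak time from v_R²t² + 2D_R t − x² = 0: t = (√(D_R² + v_R²x²) − D_R)/v_R².
√(D_R² + v_R²x²) = √(0.002708² + 0.007755² × 28.5²) = 0.2210; v_R² = 6.014e-05.
t = (0.2210 − 0.002708)/6.014e-05 = 3630 days.

3630 days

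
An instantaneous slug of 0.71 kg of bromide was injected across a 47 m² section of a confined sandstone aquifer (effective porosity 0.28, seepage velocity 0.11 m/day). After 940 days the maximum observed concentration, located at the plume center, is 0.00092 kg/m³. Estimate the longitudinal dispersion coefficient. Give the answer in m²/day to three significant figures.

At the plume center C_max = M/(n_e·A·√(4πDt)), so D = M²/(4πt·(n_e·A·C_max)²).
n_e·A·C_max = 0.28 × 47 × 0.00092 = 0.01211 kg/m.
D = 0.71²/(4π × 940 × 0.01211²) = 0.291 m²/day.

0.291 m²/day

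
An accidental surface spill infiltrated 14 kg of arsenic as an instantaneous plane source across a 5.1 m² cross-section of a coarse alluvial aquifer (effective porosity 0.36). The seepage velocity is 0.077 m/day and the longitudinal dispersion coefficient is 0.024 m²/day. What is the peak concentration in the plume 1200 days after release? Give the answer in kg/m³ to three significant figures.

0.401 kg/m³

The peak of an instantaneous 1D plume sits at x = vt; there the Gaussian factor is 1 and C_max = M/(n_e·A·√(4πDt)), where n_e·A is the pore area the mass is dissolved in.
√(4πDt) = √(4π × 0.024 × 1200) = 19.02 m, so C_max = 14/(0.36 × 5.1 × 19.02) = 0.401 kg/m³.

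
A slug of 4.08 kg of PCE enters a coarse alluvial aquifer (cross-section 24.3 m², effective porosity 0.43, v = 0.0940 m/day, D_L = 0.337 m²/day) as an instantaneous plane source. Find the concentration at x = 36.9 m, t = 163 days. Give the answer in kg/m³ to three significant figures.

0.00179 kg/m³

For an instantaneous plane source, C(x,t) = M/(n_e·A·√(4πDt)) · exp(−(x−vt)²/(4Dt)), with n_e·A the pore (flow) area.
Plume center vt = 0.0940 × 163 = 15.322 m, so the well at 36.9 m is 21.578 m downgradient of the peak.
√(4πDt) = 26.27 m, giving peak height M/(n_e·A·√(4πDt)) = 4.08/(0.43 × 24.3 × 26.27) = 0.01486 kg/m³.
(x−vt)²/(4Dt) = (21.578)²/(4 × 0.337 × 163) = 2.119; exp(−2.119) = 0.1202.
C = 0.01486 × 0.1202 = 0.00179 kg/m³.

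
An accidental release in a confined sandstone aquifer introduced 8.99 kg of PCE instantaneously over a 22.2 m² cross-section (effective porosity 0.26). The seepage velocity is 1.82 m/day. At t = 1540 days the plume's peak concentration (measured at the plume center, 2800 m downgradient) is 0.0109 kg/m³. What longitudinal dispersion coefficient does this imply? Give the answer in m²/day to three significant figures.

1.06 m²/day

At the plume center C_max = M/(n_e·A·√(4πDt)), so D = M²/(4πt·(n_e·A·C_max)²).
n_e·A·C_max = 0.26 × 22.2 × 0.0109 = 0.06291 kg/m.
D = 8.99²/(4π × 1540 × 0.06291²) = 1.06 m²/day.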